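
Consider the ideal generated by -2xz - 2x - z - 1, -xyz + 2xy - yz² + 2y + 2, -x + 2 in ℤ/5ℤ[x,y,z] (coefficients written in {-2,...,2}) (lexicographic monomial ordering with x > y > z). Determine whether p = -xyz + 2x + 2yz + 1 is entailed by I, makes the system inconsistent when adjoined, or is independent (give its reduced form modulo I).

First compute the reduced Gröbner basis of I by Buchberger's algorithm.
f_1 = -2xz - 2x - z - 1, LT = xz.
f_2 = -xyz + 2xy - yz² + 2y + 2, LT = xyz.
f_3 = -x + 2, LT = x.

S(f_1,f_2): lcm = xyz. S = -2xy - yz² - 2yz + 2.
  leading term xy: subtract (2y)·f_3 from -2xy - yz² - 2yz + 2 → -yz² - 2yz + y + 2
  leading term yz²: no divisor's leading term divides it; move -yz² to the remainder.
  leading term yz: no divisor's leading term divides it; move -2yz to the remainder.
  leading term y: no divisor's leading term divides it; move y to the remainder.
  leading term 1: no divisor's leading term divides it; move 2 to the remainder.
  remainder -yz² - 2yz + y + 2 ≠ 0; add h_4 = -yz² - 2yz + y + 2 to the basis.

The other S-polynomials (S(f_1,f_3), S(f_2,f_3), S(f_1,h_4), S(f_2,h_4), S(f_3,h_4)) all reduce to 0 modulo the current basis, so we have a Gröbner basis.
Inter-reduce: drop elements whose leading term is divisible by another's, tail-reduce, and make monic.
Reduced Gröbner basis: {x - 2, yz² + 2yz - y - 2}.
Label its elements g_1 = x - 2, g_2 = yz² + 2yz - y - 2.

Reduce p = -xyz + 2x + 2yz + 1 modulo G:
  leading term xyz: subtract (-yz)·g_1 from -xyz + 2x + 2yz + 1 → 2x + 1
  leading term x: subtract (2)·g_1 from 2x + 1 → 0
  normal form = 0.
Since the normal form is 0, p ∈ I.

The remainder on division by a Gröbner basis is unique — it is the normal form.

-xyz + 2x + 2yz + 1 lies in I (it reduces to 0).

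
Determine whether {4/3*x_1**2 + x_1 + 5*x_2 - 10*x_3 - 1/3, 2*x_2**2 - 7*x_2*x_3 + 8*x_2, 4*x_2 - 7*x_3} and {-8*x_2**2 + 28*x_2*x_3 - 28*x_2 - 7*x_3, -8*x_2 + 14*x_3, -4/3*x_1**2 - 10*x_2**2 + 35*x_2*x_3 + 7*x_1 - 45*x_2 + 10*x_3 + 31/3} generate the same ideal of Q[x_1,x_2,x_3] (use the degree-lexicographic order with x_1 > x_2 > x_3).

No, the ideals differ.

Equality of ideals is decidable: compute both reduced Gröbner bases (unique for the ordering) and check whether they agree.
Buchberger on the first generating set:
f_1 = 4/3*x_1**2 + x_1 + 5*x_2 - 10*x_3 - 1/3, LT = x_1**2.
f_2 = 2*x_2**2 - 7*x_2*x_3 + 8*x_2, LT = x_2**2.
f_3 = 4*x_2 - 7*x_3, LT = x_2.

S(f_2,f_3): lcm = x_2**2. S = -7/4*x_2*x_3 + 4*x_2.
  leading term x_2*x_3: subtract (-7/16*x_3)·f_3 from -7/4*x_2*x_3 + 4*x_2 → -49/16*x_3**2 + 4*x_2
  leading term x_3**2: no divisor's leading term divides it; move -49/16*x_3**2 to the remainder.
  leading term x_2: subtract (1)·f_3 from 4*x_2 → 7*x_3
  leading term x_3: no divisor's leading term divides it; move 7*x_3 to the remainder.
  remainder -49/16*x_3**2 + 7*x_3 ≠ 0; add g_4 = -49/16*x_3**2 + 7*x_3 to the basis.

The other S-polynomials (S(f_1,f_2), S(f_1,f_3), S(f_1,g_4), S(f_2,g_4), S(f_3,g_4)) all reduce to 0 modulo the current basis, so we have a Gröbner basis.
Inter-reduce: drop elements whose leading term is divisible by another's, tail-reduce, and make monic.
Reduced Gröbner basis: {x_1**2 + 3/4*x_1 - 15/16*x_3 - 1/4, x_3**2 - 16/7*x_3, x_2 - 7/4*x_3}.

Buchberger on the second generating set:
h_1 = -8*x_2**2 + 28*x_2*x_3 - 28*x_2 - 7*x_3, LT = x_2**2.
h_2 = -8*x_2 + 14*x_3, LT = x_2.
h_3 = -4/3*x_1**2 - 10*x_2**2 + 35*x_2*x_3 + 7*x_1 - 45*x_2 + 10*x_3 + 31/3, LT = x_1**2.

S(h_1,h_2): lcm = x_2**2. S = -7/4*x_2*x_3 + 7/2*x_2 + 7/8*x_3.
  leading term x_2*x_3: subtract (7/32*x_3)·h_2 from -7/4*x_2*x_3 + 7/2*x_2 + 7/8*x_3 → -49/16*x_3**2 + 7/2*x_2 + 7/8*x_3
  leading term x_3**2: no divisor's leading term divides it; move -49/16*x_3**2 to the remainder.
  leading term x_2: subtract (-7/16)·h_2 from 7/2*x_2 + 7/8*x_3 → 7*x_3
  leading term x_3: no divisor's leading term divides it; move 7*x_3 to the remainder.
  remainder -49/16*x_3**2 + 7*x_3 ≠ 0; add k_4 = -49/16*x_3**2 + 7*x_3 to the basis.

The other S-polynomials (S(h_1,h_3), S(h_2,h_3), S(h_1,k_4), S(h_2,k_4), S(h_3,k_4)) all reduce to 0 modulo the current basis, so we have a Gröbner basis.
Inter-reduce: drop elements whose leading term is divisible by another's, tail-reduce, and make monic.
Reduced Gröbner basis: {x_1**2 - 21/4*x_1 - 15/16*x_3 - 31/4, x_3**2 - 16/7*x_3, x_2 - 7/4*x_3}.

These differ, so the ideals are not equal.
The same test decides containment: I ⊆ J iff every generator of I reduces to 0 modulo a Gröbner basis of J.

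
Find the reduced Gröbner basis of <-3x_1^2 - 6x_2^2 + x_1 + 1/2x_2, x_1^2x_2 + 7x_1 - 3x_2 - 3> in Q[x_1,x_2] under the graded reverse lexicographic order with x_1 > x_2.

G = {x_2^3 - 1/6x_1x_2 - 1/12x_2^2 - 7/2x_1 + 3/2x_2 + 3/2, x_1^2 + 2x_2^2 - 1/3x_1 - 1/6x_2}

f_1 = -3x_1^2 - 6x_2^2 + x_1 + 1/2x_2, LT = x_1^2.
f_2 = x_1^2x_2 + 7x_1 - 3x_2 - 3, LT = x_1^2x_2.

S(f_1,f_2): lcm = x_1^2x_2. S = 2x_2^3 - 1/3x_1x_2 - 1/6x_2^2 - 7x_1 + 3x_2 + 3.
  leading term x_2^3: no divisor's leading term divides it; move 2x_2^3 to the remainder.
  leading term x_1x_2: no divisor's leading term divides it; move -1/3x_1x_2 to the remainder.
  leading term x_2^2: no divisor's leading term divides it; move -1/6x_2^2 to the remainder.
  leading term x_1: no divisor's leading term divides it; move -7x_1 to the remainder.
  leading term x_2: no divisor's leading term divides it; move 3x_2 to the remainder.
  leading term 1: no divisor's leading term divides it; move 3 to the remainder.
  remainder 2x_2^3 - 1/3x_1x_2 - 1/6x_2^2 - 7x_1 + 3x_2 + 3 ≠ 0; add g_3 = 2x_2^3 - 1/3x_1x_2 - 1/6x_2^2 - 7x_1 + 3x_2 + 3 to the basis.

The other S-polynomials (S(f_1,g_3), S(f_2,g_3)) all reduce to 0 modulo the current basis, so we have a Gröbner basis.
Inter-reduce: drop elements whose leading term is divisible by another's, tail-reduce, and make monic.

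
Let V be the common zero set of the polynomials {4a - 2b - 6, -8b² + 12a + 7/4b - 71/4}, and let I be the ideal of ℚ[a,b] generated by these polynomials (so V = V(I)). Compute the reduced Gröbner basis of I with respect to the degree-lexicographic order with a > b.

f_1 = 4a - 2b - 6, LT = a.
f_2 = -8b² + 12a + 7/4b - 71/4, LT = b².

The S-polynomials (S(f_1,f_2)) all reduce to 0 modulo the current basis, so we have a Gröbner basis.

G = {b² - 31/32b - 1/32, a - ½b - 3/2}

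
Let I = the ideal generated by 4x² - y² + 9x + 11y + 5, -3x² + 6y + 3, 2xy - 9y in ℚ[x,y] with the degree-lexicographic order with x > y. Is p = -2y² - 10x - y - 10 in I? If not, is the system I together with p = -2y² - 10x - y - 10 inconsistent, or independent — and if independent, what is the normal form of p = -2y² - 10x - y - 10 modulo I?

-2y² - 10x - y - 10 lies in I (it reduces to 0).

First compute the reduced Gröbner basis of I by Buchberger's algorithm.
f_1 = 4x² - y² + 9x + 11y + 5, LT = x².
f_2 = -3x² + 6y + 3, LT = x².
f_3 = 2xy - 9y, LT = xy.

S(f_1,f_2): lcm = x². S = -¼y² + 9/4x + 19/4y + 9/4.
  leading term y²: no divisor's leading term divides it; move -¼y² to the remainder.
  leading term x: no divisor's leading term divides it; move 9/4x to the remainder.
  leading term y: no divisor's leading term divides it; move 19/4y to the remainder.
  leading term 1: no divisor's leading term divides it; move 9/4 to the remainder.
  remainder -¼y² + 9/4x + 19/4y + 9/4 ≠ 0; add h_4 = -¼y² + 9/4x + 19/4y + 9/4 to the basis.

S(f_1,f_3): lcm = x²y. S = -¼y³ + 27/4xy + 11/4y² + 5/4y.
  leading term y³: subtract (y)·h_4 from -¼y³ + 27/4xy + 11/4y² + 5/4y → 9/2xy - 2y² - y
  leading term xy: subtract (9/4)·f_3 from 9/2xy - 2y² - y → -2y² + 77/4y
  leading term y²: subtract (8)·h_4 from -2y² + 77/4y → -18x - 75/4y - 18
  leading term x: no divisor's leading term divides it; move -18x to the remainder.
  leading term y: no divisor's leading term divides it; move -75/4y to the remainder.
  leading term 1: no divisor's leading term divides it; move -18 to the remainder.
  remainder -18x - 75/4y - 18 ≠ 0; add h_5 = -18x - 75/4y - 18 to the basis.

S(f_3,h_4): lcm = xy². S = 9x² + 19xy - 9/2y² + 9x.
  leading term x²: subtract (9/4)·f_1 from 9x² + 19xy - 9/2y² + 9x → 19xy - 9/4y² - 45/4x - 99/4y - 45/4
  leading term xy: subtract (19/2)·f_3 from 19xy - 9/4y² - 45/4x - 99/4y - 45/4 → -9/4y² - 45/4x + 243/4y - 45/4
  leading term y²: subtract (9)·h_4 from -9/4y² - 45/4x + 243/4y - 45/4 → -63/2x + 18y - 63/2
  leading term x: subtract (7/4)·h_5 from -63/2x + 18y - 63/2 → 813/16y
  leading term y: no divisor's leading term divides it; move 813/16y to the remainder.
  remainder 813/16y ≠ 0; add h_6 = 813/16y to the basis.

The other S-polynomials (S(f_2,f_3), S(f_1,h_4), S(f_2,h_4), S(f_1,h_5), S(f_2,h_5), S(f_3,h_5), S(h_4,h_5), S(f_1,h_6), S(f_2,h_6), S(f_3,h_6), S(h_4,h_6), S(h_5,h_6)) all reduce to 0 modulo the current basis, so we have a Gröbner basis.
Inter-reduce: drop elements whose leading term is divisible by another's, tail-reduce, and make monic.
Reduced Gröbner basis: {x + 1, y}.
Label its elements g_1 = x + 1, g_2 = y.

Reduce p = -2y² - 10x - y - 10 modulo G:
  leading term y²: subtract (-2y)·g_2 from -2y² - 10x - y - 10 → -10x - y - 10
  leading term x: subtract (-10)·g_1 from -10x - y - 10 → -y
  leading term y: subtract (-1)·g_2 from -y → 0
  normal form = 0.
Since the normal form is 0, p ∈ I.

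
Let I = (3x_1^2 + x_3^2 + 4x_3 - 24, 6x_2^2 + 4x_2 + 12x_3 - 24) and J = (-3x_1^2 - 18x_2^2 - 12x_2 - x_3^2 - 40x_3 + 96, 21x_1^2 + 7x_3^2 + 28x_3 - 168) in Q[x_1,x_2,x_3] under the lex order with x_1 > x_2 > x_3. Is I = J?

Yes, the ideals are equal.

Two ideals are equal iff their reduced Gröbner bases coincide (the reduced basis is unique for a fixed ordering).
Buchberger on the first generating set:
f_1 = 3x_1^2 + x_3^2 + 4x_3 - 24, LT = x_1^2.
f_2 = 6x_2^2 + 4x_2 + 12x_3 - 24, LT = x_2^2.

The S-polynomials (S(f_1,f_2)) all reduce to 0 modulo the current basis, so we have a Gröbner basis.
Inter-reduce: drop elements whose leading term is divisible by another's, tail-reduce, and make monic.
Reduced Gröbner basis: {x_1^2 + 1/3x_3^2 + 4/3x_3 - 8, x_2^2 + 2/3x_2 + 2x_3 - 4}.

Buchberger on the second generating set:
h_1 = -3x_1^2 - 18x_2^2 - 12x_2 - x_3^2 - 40x_3 + 96, LT = x_1^2.
h_2 = 21x_1^2 + 7x_3^2 + 28x_3 - 168, LT = x_1^2.

S(h_1,h_2): lcm = x_1^2. S = 6x_2^2 + 4x_2 + 12x_3 - 24.
  leading term x_2^2: no divisor's leading term divides it; move 6x_2^2 to the remainder.
  leading term x_2: no divisor's leading term divides it; move 4x_2 to the remainder.
  leading term x_3: no divisor's leading term divides it; move 12x_3 to the remainder.
  leading term 1: no divisor's leading term divides it; move -24 to the remainder.
  remainder 6x_2^2 + 4x_2 + 12x_3 - 24 ≠ 0; add k_3 = 6x_2^2 + 4x_2 + 12x_3 - 24 to the basis.

The other S-polynomials (S(h_1,k_3), S(h_2,k_3)) all reduce to 0 modulo the current basis, so we have a Gröbner basis.
Inter-reduce: drop elements whose leading term is divisible by another's, tail-reduce, and make monic.
Reduced Gröbner basis: {x_1^2 + 1/3x_3^2 + 4/3x_3 - 8, x_2^2 + 2/3x_2 + 2x_3 - 4}.

These coincide, so the ideals are equal.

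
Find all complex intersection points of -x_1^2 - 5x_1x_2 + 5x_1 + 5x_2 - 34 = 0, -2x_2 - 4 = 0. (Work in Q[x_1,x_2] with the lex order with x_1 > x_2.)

Compute a lex Gröbner basis by Buchberger's algorithm.
f_1 = -x_1^2 - 5x_1x_2 + 5x_1 + 5x_2 - 34, LT = x_1^2.
f_2 = -2x_2 - 4, LT = x_2.

S(f_1,f_2): leading monomials are coprime, so the S-polynomial reduces to 0 (Buchberger's first criterion).
Every S-polynomial of the final basis reduces to 0, so we have a Gröbner basis.
Inter-reduce: drop elements whose leading term is divisible by another's, tail-reduce, and make monic.
Reduced Gröbner basis: {x_1^2 - 15x_1 + 44, x_2 + 2}.

A lex Gröbner basis eliminates variables successively. Here x_2 + 2 depends only on x_2, with roots {-2}; lifting each root through the earlier basis elements recovers the full solutions.
  x_2 = -2: the earlier basis element becomes x_1^2 - 15x_1 + 44 = 0, giving x_1 = 4, 11 — points (4, -2), (11, -2).

{(4, -2), (11, -2)}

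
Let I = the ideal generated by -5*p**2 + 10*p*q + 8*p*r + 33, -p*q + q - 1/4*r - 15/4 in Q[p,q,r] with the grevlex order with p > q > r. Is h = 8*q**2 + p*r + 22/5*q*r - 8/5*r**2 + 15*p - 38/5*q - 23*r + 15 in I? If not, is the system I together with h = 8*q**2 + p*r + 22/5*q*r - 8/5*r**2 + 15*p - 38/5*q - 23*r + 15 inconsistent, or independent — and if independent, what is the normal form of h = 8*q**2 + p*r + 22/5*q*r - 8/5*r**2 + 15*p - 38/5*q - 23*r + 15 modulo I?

First compute the reduced Gröbner basis of I by Buchberger's algorithm.
f_1 = -5*p**2 + 10*p*q + 8*p*r + 33, LT = p**2.
f_2 = -p*q + q - 1/4*r - 15/4, LT = p*q.

S(f_1,f_2): lcm = p**2*q. S = -2*p*q**2 - 8/5*p*q*r + p*q - 1/4*p*r - 15/4*p - 33/5*q.
  leading term p*q**2: subtract (2*q)·f_2 from -2*p*q**2 - 8/5*p*q*r + p*q - 1/4*p*r - 15/4*p - 33/5*q → -8/5*p*q*r + p*q - 2*q**2 - 1/4*p*r + 1/2*q*r - 15/4*p + 9/10*q
  leading term p*q*r: subtract (8/5*r)·f_2 from -8/5*p*q*r + p*q - 2*q**2 - 1/4*p*r + 1/2*q*r - 15/4*p + 9/10*q → p*q - 2*q**2 - 1/4*p*r - 11/10*q*r + 2/5*r**2 - 15/4*p + 9/10*q + 6*r
  leading term p*q: subtract (-1)·f_2 from p*q - 2*q**2 - 1/4*p*r - 11/10*q*r + 2/5*r**2 - 15/4*p + 9/10*q + 6*r → -2*q**2 - 1/4*p*r - 11/10*q*r + 2/5*r**2 - 15/4*p + 19/10*q + 23/4*r - 15/4
  leading term q**2: no divisor's leading term divides it; move -2*q**2 to the remainder.
  leading term p*r: no divisor's leading term divides it; move -1/4*p*r to the remainder.
  leading term q*r: no divisor's leading term divides it; move -11/10*q*r to the remainder.
  leading term r**2: no divisor's leading term divides it; move 2/5*r**2 to the remainder.
  leading term p: no divisor's leading term divides it; move -15/4*p to the remainder.
  leading term q: no divisor's leading term divides it; move 19/10*q to the remainder.
  leading term r: no divisor's leading term divides it; move 23/4*r to the remainder.
  leading term 1: no divisor's leading term divides it; move -15/4 to the remainder.
  remainder -2*q**2 - 1/4*p*r - 11/10*q*r + 2/5*r**2 - 15/4*p + 19/10*q + 23/4*r - 15/4 ≠ 0; add k_3 = -2*q**2 - 1/4*p*r - 11/10*q*r + 2/5*r**2 - 15/4*p + 19/10*q + 23/4*r - 15/4 to the basis.

The other S-polynomials (S(f_1,k_3), S(f_2,k_3)) all reduce to 0 modulo the current basis, so we have a Gröbner basis.
Inter-reduce: drop elements whose leading term is divisible by another's, tail-reduce, and make monic.
Reduced Gröbner basis: {p**2 - 8/5*p*r - 2*q + 1/2*r + 9/10, p*q - q + 1/4*r + 15/4, q**2 + 1/8*p*r + 11/20*q*r - 1/5*r**2 + 15/8*p - 19/20*q - 23/8*r + 15/8}.
Label its elements g_1 = p**2 - 8/5*p*r - 2*q + 1/2*r + 9/10, g_2 = p*q - q + 1/4*r + 15/4, g_3 = q**2 + 1/8*p*r + 11/20*q*r - 1/5*r**2 + 15/8*p - 19/20*q - 23/8*r + 15/8.

Reduce h = 8*q**2 + p*r + 22/5*q*r - 8/5*r**2 + 15*p - 38/5*q - 23*r + 15 modulo G:
  leading term q**2: subtract (8)·g_3 from 8*q**2 + p*r + 22/5*q*r - 8/5*r**2 + 15*p - 38/5*q - 23*r + 15 → 0
  normal form = 0.
Since the normal form is 0, h ∈ I.

8*q**2 + p*r + 22/5*q*r - 8/5*r**2 + 15*p - 38/5*q - 23*r + 15 lies in I (it reduces to 0).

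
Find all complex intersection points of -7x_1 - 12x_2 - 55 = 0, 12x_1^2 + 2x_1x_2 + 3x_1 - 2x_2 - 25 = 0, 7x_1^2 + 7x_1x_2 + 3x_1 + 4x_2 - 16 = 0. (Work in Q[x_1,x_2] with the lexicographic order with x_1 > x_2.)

{(-1, -4)}

Compute a lex Gröbner basis by Buchberger's algorithm.
f_1 = -7x_1 - 12x_2 - 55, LT = x_1.
f_2 = 12x_1^2 + 2x_1x_2 + 3x_1 - 2x_2 - 25, LT = x_1^2.
f_3 = 7x_1^2 + 7x_1x_2 + 3x_1 + 4x_2 - 16, LT = x_1^2.

S(f_1,f_2): lcm = x_1^2. S = 65/42x_1x_2 + 213/28x_1 + 1/6x_2 + 25/12.
  reduce S modulo (f_1, f_2, f_3):
  remainder -130/49x_2^2 - 3680/147x_2 - 8480/147 ≠ 0; add h_4 = -130/49x_2^2 - 3680/147x_2 - 8480/147 to the basis.

S(f_1,f_3): lcm = x_1^2. S = 5/7x_1x_2 + 52/7x_1 - 4/7x_2 + 16/7.
  reduce S modulo (f_1, f_2, f_3, h_4):
  remainder -4691/637x_2 - 18764/637 ≠ 0; add h_5 = -4691/637x_2 - 18764/637 to the basis.

The other S-polynomials (S(f_2,f_3), S(f_1,h_4), S(f_2,h_4), S(f_3,h_4), S(f_1,h_5), S(f_2,h_5), S(f_3,h_5), S(h_4,h_5)) all reduce to 0 modulo the current basis, so we have a Gröbner basis.
Inter-reduce: drop elements whose leading term is divisible by another's, tail-reduce, and make monic.
Reduced Gröbner basis: {x_1 + 1, x_2 + 4}.

From the last basis element, x_2 + 4 = 0, so x_2 takes values in {-4}. Each choice, substituted upward through the basis, yields the corresponding point(s) of the solution set.
  x_2 = -4: the earlier basis element becomes x_1 + 1 = 0, giving x_1 = -1 — point (-1, -4).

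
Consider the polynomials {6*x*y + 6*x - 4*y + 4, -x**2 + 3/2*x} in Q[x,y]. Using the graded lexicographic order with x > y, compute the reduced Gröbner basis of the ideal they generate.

G = {y**2 + 8/5*y - 13/5, x + 5/12*y - 5/12}

f_1 = 6*x*y + 6*x - 4*y + 4, LT = x*y.
f_2 = -x**2 + 3/2*x, LT = x**2.

S(f_1,f_2): lcm = x**2*y. S = x**2 + 5/6*x*y + 2/3*x.
  leading term x**2: subtract (-1)·f_2 from x**2 + 5/6*x*y + 2/3*x → 5/6*x*y + 13/6*x
  leading term x*y: subtract (5/36)·f_1 from 5/6*x*y + 13/6*x → 4/3*x + 5/9*y - 5/9
  leading term x: no divisor's leading term divides it; move 4/3*x to the remainder.
  leading term y: no divisor's leading term divides it; move 5/9*y to the remainder.
  leading term 1: no divisor's leading term divides it; move -5/9 to the remainder.
  remainder 4/3*x + 5/9*y - 5/9 ≠ 0; add g_3 = 4/3*x + 5/9*y - 5/9 to the basis.

S(f_1,g_3): lcm = x*y. S = -5/12*y**2 + x - 1/4*y + 2/3.
  leading term y**2: no divisor's leading term divides it; move -5/12*y**2 to the remainder.
  leading term x: subtract (3/4)·g_3 from x - 1/4*y + 2/3 → -2/3*y + 13/12
  leading term y: no divisor's leading term divides it; move -2/3*y to the remainder.
  leading term 1: no divisor's leading term divides it; move 13/12 to the remainder.
  remainder -5/12*y**2 - 2/3*y + 13/12 ≠ 0; add g_4 = -5/12*y**2 - 2/3*y + 13/12 to the basis.

The other S-polynomials (S(f_2,g_3), S(f_1,g_4), S(f_2,g_4), S(g_3,g_4)) all reduce to 0 modulo the current basis, so we have a Gröbner basis.
Inter-reduce: drop elements whose leading term is divisible by another's, tail-reduce, and make monic.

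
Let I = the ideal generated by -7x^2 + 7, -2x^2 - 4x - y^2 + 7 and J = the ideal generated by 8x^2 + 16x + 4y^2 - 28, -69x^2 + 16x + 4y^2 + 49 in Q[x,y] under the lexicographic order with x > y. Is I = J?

Yes, the ideals are equal.

For a fixed monomial order, each ideal has a unique reduced Gröbner basis; comparing bases decides equality.
Buchberger on the first generating set:
f_1 = -7x^2 + 7, LT = x^2.
f_2 = -2x^2 - 4x - y^2 + 7, LT = x^2.

S(f_1,f_2): lcm = x^2. S = -2x - 1/2y^2 + 5/2.
  leading term x: no divisor's leading term divides it; move -2x to the remainder.
  leading term y^2: no divisor's leading term divides it; move -1/2y^2 to the remainder.
  leading term 1: no divisor's leading term divides it; move 5/2 to the remainder.
  remainder -2x - 1/2y^2 + 5/2 ≠ 0; add g_3 = -2x - 1/2y^2 + 5/2 to the basis.

S(f_1,g_3): lcm = x^2. S = -1/4xy^2 + 5/4x - 1.
  leading term xy^2: subtract (1/8y^2)·g_3 from -1/4xy^2 + 5/4x - 1 → 5/4x + 1/16y^4 - 5/16y^2 - 1
  leading term x: subtract (-5/8)·g_3 from 5/4x + 1/16y^4 - 5/16y^2 - 1 → 1/16y^4 - 5/8y^2 + 9/16
  leading term y^4: no divisor's leading term divides it; move 1/16y^4 to the remainder.
  leading term y^2: no divisor's leading term divides it; move -5/8y^2 to the remainder.
  leading term 1: no divisor's leading term divides it; move 9/16 to the remainder.
  remainder 1/16y^4 - 5/8y^2 + 9/16 ≠ 0; add g_4 = 1/16y^4 - 5/8y^2 + 9/16 to the basis.

S(f_2,g_3): lcm = x^2. S = -1/4xy^2 + 13/4x + 1/2y^2 - 7/2.
  leading term xy^2: subtract (1/8y^2)·g_3 from -1/4xy^2 + 13/4x + 1/2y^2 - 7/2 → 13/4x + 1/16y^4 + 3/16y^2 - 7/2
  leading term x: subtract (-13/8)·g_3 from 13/4x + 1/16y^4 + 3/16y^2 - 7/2 → 1/16y^4 - 5/8y^2 + 9/16
  leading term y^4: subtract (1)·g_4 from 1/16y^4 - 5/8y^2 + 9/16 → 0
  remainder 0.

S(f_1,g_4): leading monomials are coprime, so the S-polynomial reduces to 0 (Buchberger's first criterion).
S(f_2,g_4): leading monomials are coprime, so the S-polynomial reduces to 0 (Buchberger's first criterion).
S(g_3,g_4): leading monomials are coprime, so the S-polynomial reduces to 0 (Buchberger's first criterion).
Every S-polynomial of the final basis reduces to 0, so we have a Gröbner basis.
Inter-reduce: drop elements whose leading term is divisible by another's, tail-reduce, and make monic.
Reduced Gröbner basis: {x + 1/4y^2 - 5/4, y^4 - 10y^2 + 9}.

Buchberger on the second generating set:
h_1 = 8x^2 + 16x + 4y^2 - 28, LT = x^2.
h_2 = -69x^2 + 16x + 4y^2 + 49, LT = x^2.

S(h_1,h_2): lcm = x^2. S = 154/69x + 77/138y^2 - 385/138.
  leading term x: no divisor's leading term divides it; move 154/69x to the remainder.
  leading term y^2: no divisor's leading term divides it; move 77/138y^2 to the remainder.
  leading term 1: no divisor's leading term divides it; move -385/138 to the remainder.
  remainder 154/69x + 77/138y^2 - 385/138 ≠ 0; add k_3 = 154/69x + 77/138y^2 - 385/138 to the basis.

S(h_1,k_3): lcm = x^2. S = -1/4xy^2 + 13/4x + 1/2y^2 - 7/2.
  leading term xy^2: subtract (-69/616y^2)·k_3 from -1/4xy^2 + 13/4x + 1/2y^2 - 7/2 → 13/4x + 1/16y^4 + 3/16y^2 - 7/2
  leading term x: subtract (897/616)·k_3 from 13/4x + 1/16y^4 + 3/16y^2 - 7/2 → 1/16y^4 - 5/8y^2 + 9/16
  leading term y^4: no divisor's leading term divides it; move 1/16y^4 to the remainder.
  leading term y^2: no divisor's leading term divides it; move -5/8y^2 to the remainder.
  leading term 1: no divisor's leading term divides it; move 9/16 to the remainder.
  remainder 1/16y^4 - 5/8y^2 + 9/16 ≠ 0; add k_4 = 1/16y^4 - 5/8y^2 + 9/16 to the basis.

S(h_2,k_3): lcm = x^2. S = -1/4xy^2 + 281/276x - 4/69y^2 - 49/69.
  leading term xy^2: subtract (-69/616y^2)·k_3 from -1/4xy^2 + 281/276x - 4/69y^2 - 49/69 → 281/276x + 1/16y^4 - 409/1104y^2 - 49/69
  leading term x: subtract (281/616)·k_3 from 281/276x + 1/16y^4 - 409/1104y^2 - 49/69 → 1/16y^4 - 5/8y^2 + 9/16
  leading term y^4: subtract (1)·k_4 from 1/16y^4 - 5/8y^2 + 9/16 → 0
  remainder 0.

S(h_1,k_4): leading monomials are coprime, so the S-polynomial reduces to 0 (Buchberger's first criterion).
S(h_2,k_4): leading monomials are coprime, so the S-polynomial reduces to 0 (Buchberger's first criterion).
S(k_3,k_4): leading monomials are coprime, so the S-polynomial reduces to 0 (Buchberger's first criterion).
Every S-polynomial of the final basis reduces to 0, so we have a Gröbner basis.
Inter-reduce: drop elements whose leading term is divisible by another's, tail-reduce, and make monic.
Reduced Gröbner basis: {x + 1/4y^2 - 5/4, y^4 - 10y^2 + 9}.

Same reduced basis, so the two generating sets span the same ideal.
The same test decides containment: I ⊆ J iff every generator of I reduces to 0 modulo a Gröbner basis of J.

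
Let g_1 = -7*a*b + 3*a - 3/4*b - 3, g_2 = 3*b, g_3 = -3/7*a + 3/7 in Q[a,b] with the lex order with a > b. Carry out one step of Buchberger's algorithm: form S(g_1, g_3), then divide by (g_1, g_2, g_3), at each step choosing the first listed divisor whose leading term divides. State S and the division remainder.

lcm(LM(g_1), LM(g_3)) = a*b.
S = (lcm/LT(g_1))·g_1 − (lcm/LT(g_3))·g_3 = -3/7*a + 31/28*b + 3/7.
Reduce S modulo (g_1, g_2, g_3) in that order:
  leading term a: subtract (1)·g_3 from -3/7*a + 31/28*b + 3/7 → 31/28*b
  leading term b: subtract (31/84)·g_2 from 31/28*b → 0
The remainder is 0, so this S-polynomial contributes no new basis element.
This is the inner loop of Buchberger's algorithm — each nonzero remainder becomes a new basis element.

S(g_1, g_3) = -3/7*a + 31/28*b + 3/7; remainder on division = 0.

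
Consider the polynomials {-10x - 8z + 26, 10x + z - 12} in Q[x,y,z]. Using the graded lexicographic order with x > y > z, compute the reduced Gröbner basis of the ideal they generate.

G = {x - 1, z - 2}

This is the nonlinear analogue of row-reducing a linear system.

f_1 = -10x - 8z + 26, LT = x.
f_2 = 10x + z - 12, LT = x.

S(f_1,f_2): lcm = x. S = 7/10z - 7/5.
  reduce S modulo (f_1, f_2):
  remainder 7/10z - 7/5 ≠ 0; add g_3 = 7/10z - 7/5 to the basis.

The other S-polynomials (S(f_1,g_3), S(f_2,g_3)) all reduce to 0 modulo the current basis, so we have a Gröbner basis.
Inter-reduce: drop elements whose leading term is divisible by another's, tail-reduce, and make monic.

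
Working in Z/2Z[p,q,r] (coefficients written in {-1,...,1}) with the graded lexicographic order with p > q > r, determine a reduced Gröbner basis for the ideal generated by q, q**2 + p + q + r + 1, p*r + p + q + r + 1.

G = {r**2 + r, p + r + 1, q}

f_1 = q, LT = q.
f_2 = q**2 + p + q + r + 1, LT = q**2.
f_3 = p*r + p + q + r + 1, LT = p*r.

S(f_1,f_2): lcm = q**2. S = p + q + r + 1.
  leading term p: no divisor's leading term divides it; move p to the remainder.
  leading term q: subtract (1)·f_1 from q + r + 1 → r + 1
  leading term r: no divisor's leading term divides it; move r to the remainder.
  leading term 1: no divisor's leading term divides it; move 1 to the remainder.
  remainder p + r + 1 ≠ 0; add g_4 = p + r + 1 to the basis.

S(f_1,f_3): leading monomials are coprime, so the S-polynomial reduces to 0 (Buchberger's first criterion).
S(f_2,f_3): leading monomials are coprime, so the S-polynomial reduces to 0 (Buchberger's first criterion).
S(f_1,g_4): leading monomials are coprime, so the S-polynomial reduces to 0 (Buchberger's first criterion).
S(f_2,g_4): leading monomials are coprime, so the S-polynomial reduces to 0 (Buchberger's first criterion).
S(f_3,g_4): lcm = p*r. S = r**2 + p + q + 1.
  leading term r**2: no divisor's leading term divides it; move r**2 to the remainder.
  leading term p: subtract (1)·g_4 from p + q + 1 → q + r
  leading term q: subtract (1)·f_1 from q + r → r
  leading term r: no divisor's leading term divides it; move r to the remainder.
  remainder r**2 + r ≠ 0; add g_5 = r**2 + r to the basis.

S(f_1,g_5): leading monomials are coprime, so the S-polynomial reduces to 0 (Buchberger's first criterion).
S(f_2,g_5): leading monomials are coprime, so the S-polynomial reduces to 0 (Buchberger's first criterion).
S(f_3,g_5): lcm = p*r**2. S = q*r + r**2 + r.
  leading term q*r: subtract (r)·f_1 from q*r + r**2 + r → r**2 + r
  leading term r**2: subtract (1)·g_5 from r**2 + r → 0
  remainder 0.

S(g_4,g_5): leading monomials are coprime, so the S-polynomial reduces to 0 (Buchberger's first criterion).
Every S-polynomial of the final basis reduces to 0, so we have a Gröbner basis.
Inter-reduce: drop elements whose leading term is divisible by another's, tail-reduce, and make monic.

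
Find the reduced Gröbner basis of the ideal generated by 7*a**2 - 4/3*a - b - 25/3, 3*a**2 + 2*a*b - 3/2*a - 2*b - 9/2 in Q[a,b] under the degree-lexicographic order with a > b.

G = {a**2 - 4/21*a - 1/7*b - 25/21, a*b - 13/28*a - 11/14*b - 13/28, b**2 - 325/56*a + 193/42*b - 325/56}

This is the nonlinear analogue of row-reducing a linear system.

f_1 = 7*a**2 - 4/3*a - b - 25/3, LT = a**2.
f_2 = 3*a**2 + 2*a*b - 3/2*a - 2*b - 9/2, LT = a**2.

S(f_1,f_2): lcm = a**2. S = -2/3*a*b + 13/42*a + 11/21*b + 13/42.
  reduce S modulo (f_1, f_2):
  remainder -2/3*a*b + 13/42*a + 11/21*b + 13/42 ≠ 0; add g_3 = -2/3*a*b + 13/42*a + 11/21*b + 13/42 to the basis.

S(f_1,g_3): lcm = a**2*b. S = 13/28*a**2 + 25/42*a*b - 1/7*b**2 + 13/28*a - 25/21*b.
  reduce S modulo (f_1, f_2, g_3):
  remainder -1/7*b**2 + 325/392*a - 193/294*b + 325/392 ≠ 0; add g_4 = -1/7*b**2 + 325/392*a - 193/294*b + 325/392 to the basis.

The other S-polynomials (S(f_2,g_3), S(f_1,g_4), S(f_2,g_4), S(g_3,g_4)) all reduce to 0 modulo the current basis, so we have a Gröbner basis.
Inter-reduce: drop elements whose leading term is divisible by another's, tail-reduce, and make monic.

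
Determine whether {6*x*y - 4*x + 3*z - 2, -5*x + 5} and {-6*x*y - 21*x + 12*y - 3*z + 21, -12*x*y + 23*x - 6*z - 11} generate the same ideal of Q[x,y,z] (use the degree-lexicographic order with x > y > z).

No, the ideals differ.

Two ideals are equal iff their reduced Gröbner bases coincide (the reduced basis is unique for a fixed ordering).
Buchberger on the first generating set:
f_1 = 6*x*y - 4*x + 3*z - 2, LT = x*y.
f_2 = -5*x + 5, LT = x.

S(f_1,f_2): lcm = x*y. S = -2/3*x + y + 1/2*z - 1/3.
  reduce S modulo (f_1, f_2):
  remainder y + 1/2*z - 1 ≠ 0; add g_3 = y + 1/2*z - 1 to the basis.

The other S-polynomials (S(f_1,g_3), S(f_2,g_3)) all reduce to 0 modulo the current basis, so we have a Gröbner basis.
Inter-reduce: drop elements whose leading term is divisible by another's, tail-reduce, and make monic.
Reduced Gröbner basis: {x - 1, y + 1/2*z - 1}.

Buchberger on the second generating set:
h_1 = -6*x*y - 21*x + 12*y - 3*z + 21, LT = x*y.
h_2 = -12*x*y + 23*x - 6*z - 11, LT = x*y.

S(h_1,h_2): lcm = x*y. S = 65/12*x - 2*y - 53/12.
  reduce S modulo (h_1, h_2):
  remainder 65/12*x - 2*y - 53/12 ≠ 0; add k_3 = 65/12*x - 2*y - 53/12 to the basis.

S(h_1,k_3): lcm = x*y. S = 24/65*y**2 + 7/2*x - 77/65*y + 1/2*z - 7/2.
  reduce S modulo (h_1, h_2, k_3):
  remainder 24/65*y**2 + 7/65*y + 1/2*z - 42/65 ≠ 0; add k_4 = 24/65*y**2 + 7/65*y + 1/2*z - 42/65 to the basis.

The other S-polynomials (S(h_2,k_3), S(h_1,k_4), S(h_2,k_4), S(k_3,k_4)) all reduce to 0 modulo the current basis, so we have a Gröbner basis.
Inter-reduce: drop elements whose leading term is divisible by another's, tail-reduce, and make monic.
Reduced Gröbner basis: {y**2 + 7/24*y + 65/48*z - 7/4, x - 24/65*y - 53/65}.

Since the reduced bases disagree, the two ideals are not the same.
The choice of monomial ordering does not affect the verdict — as long as both bases are computed under the same ordering, their equality decides ideal equality.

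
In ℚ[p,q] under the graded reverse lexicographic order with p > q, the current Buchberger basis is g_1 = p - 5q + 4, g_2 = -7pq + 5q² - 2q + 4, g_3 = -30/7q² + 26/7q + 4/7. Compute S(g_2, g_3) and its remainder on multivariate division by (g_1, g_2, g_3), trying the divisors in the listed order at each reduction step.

lcm(LM(g_2), LM(g_3)) = pq².
S = (lcm/LT(g_2))·g_2 − (lcm/LT(g_3))·g_3 = -5/7q³ + 13/15pq + 2/7q² + 2/15p - 4/7q.
Reduce S modulo (g_1, g_2, g_3) in that order:
  leading term q³: subtract (⅙q)·g_3 from -5/7q³ + 13/15pq + 2/7q² + 2/15p - 4/7q → 13/15pq - ⅓q² + 2/15p - ⅔q
  leading term pq: subtract (13/15q)·g_1 from 13/15pq - ⅓q² + 2/15p - ⅔q → 4q² + 2/15p - 62/15q
  leading term q²: subtract (-14/15)·g_3 from 4q² + 2/15p - 62/15q → 2/15p - ⅔q + 8/15
  leading term p: subtract (2/15)·g_1 from 2/15p - ⅔q + 8/15 → 0
The remainder is 0, so this S-polynomial contributes no new basis element.

S(g_2, g_3) = -5/7q³ + 13/15pq + 2/7q² + 2/15p - 4/7q; remainder on division = 0.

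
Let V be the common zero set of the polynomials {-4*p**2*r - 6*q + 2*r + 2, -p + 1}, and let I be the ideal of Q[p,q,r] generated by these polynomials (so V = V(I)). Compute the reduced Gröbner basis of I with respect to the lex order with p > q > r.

G = {p - 1, q + 1/3*r - 1/3}

The reduced Gröbner basis is the canonical form of the ideal for this ordering.

f_1 = -4*p**2*r - 6*q + 2*r + 2, LT = p**2*r.
f_2 = -p + 1, LT = p.

S(f_1,f_2): lcm = p**2*r. S = p*r + 3/2*q - 1/2*r - 1/2.
  reduce S modulo (f_1, f_2):
  remainder 3/2*q + 1/2*r - 1/2 ≠ 0; add g_3 = 3/2*q + 1/2*r - 1/2 to the basis.

The other S-polynomials (S(f_1,g_3), S(f_2,g_3)) all reduce to 0 modulo the current basis, so we have a Gröbner basis.
Inter-reduce: drop elements whose leading term is divisible by another's, tail-reduce, and make monic.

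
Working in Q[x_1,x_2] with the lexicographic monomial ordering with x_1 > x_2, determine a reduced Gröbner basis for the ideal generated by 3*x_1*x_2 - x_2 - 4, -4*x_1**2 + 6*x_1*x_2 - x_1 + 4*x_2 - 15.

f_1 = 3*x_1*x_2 - x_2 - 4, LT = x_1*x_2.
f_2 = -4*x_1**2 + 6*x_1*x_2 - x_1 + 4*x_2 - 15, LT = x_1**2.

S(f_1,f_2): lcm = x_1**2*x_2. S = 3/2*x_1*x_2**2 - 7/12*x_1*x_2 - 4/3*x_1 + x_2**2 - 15/4*x_2.
  reduce S modulo (f_1, f_2):
  remainder -4/3*x_1 + 3/2*x_2**2 - 35/18*x_2 - 7/9 ≠ 0; add g_3 = -4/3*x_1 + 3/2*x_2**2 - 35/18*x_2 - 7/9 to the basis.

S(f_1,g_3): lcm = x_1*x_2. S = 9/8*x_2**3 - 35/24*x_2**2 - 11/12*x_2 - 4/3.
  reduce S modulo (f_1, f_2, g_3):
  remainder 9/8*x_2**3 - 35/24*x_2**2 - 11/12*x_2 - 4/3 ≠ 0; add g_4 = 9/8*x_2**3 - 35/24*x_2**2 - 11/12*x_2 - 4/3 to the basis.

The other S-polynomials (S(f_2,g_3), S(f_1,g_4), S(f_2,g_4), S(g_3,g_4)) all reduce to 0 modulo the current basis, so we have a Gröbner basis.
Inter-reduce: drop elements whose leading term is divisible by another's, tail-reduce, and make monic.

G = {x_1 - 9/8*x_2**2 + 35/24*x_2 + 7/12, x_2**3 - 35/27*x_2**2 - 22/27*x_2 - 32/27}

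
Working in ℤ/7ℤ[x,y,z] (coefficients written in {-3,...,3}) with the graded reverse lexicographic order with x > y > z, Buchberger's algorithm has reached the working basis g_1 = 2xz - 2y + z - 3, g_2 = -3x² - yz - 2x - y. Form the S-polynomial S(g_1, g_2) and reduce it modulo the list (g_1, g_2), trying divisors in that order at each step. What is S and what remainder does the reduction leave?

lcm(LM(g_1), LM(g_2)) = x²z.
S = (lcm/LT(g_1))·g_1 − (lcm/LT(g_2))·g_2 = 2yz² - xy + xz + 2yz + 2x.
Reduce S modulo (g_1, g_2) in that order:
  leading term yz²: no divisor's leading term divides it; move 2yz² to the remainder.
  leading term xy: no divisor's leading term divides it; move -xy to the remainder.
  leading term xz: subtract (-3)·g_1 from xz + 2yz + 2x → 2yz + 2x + y + 3z - 2
  leading term yz: no divisor's leading term divides it; move 2yz to the remainder.
  leading term x: no divisor's leading term divides it; move 2x to the remainder.
  leading term y: no divisor's leading term divides it; move y to the remainder.
  leading term z: no divisor's leading term divides it; move 3z to the remainder.
  leading term 1: no divisor's leading term divides it; move -2 to the remainder.
The remainder 2yz² - xy + 2yz + 2x + y + 3z - 2 is nonzero, so it would be added as the next basis element.

S(g_1, g_2) = 2yz² - xy + xz + 2yz + 2x; remainder on division = 2yz² - xy + 2yz + 2x + y + 3z - 2.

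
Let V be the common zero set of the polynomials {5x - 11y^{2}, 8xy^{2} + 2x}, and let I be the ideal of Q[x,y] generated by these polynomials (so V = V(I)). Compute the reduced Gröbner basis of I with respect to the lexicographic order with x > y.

G = {x - \tfrac{11}{5}y^{2}, y^{4} + \tfrac{1}{4}y^{2}}

f_1 = 5x - 11y^{2}, LT = x.
f_2 = 8xy^{2} + 2x, LT = xy^{2}.

S(f_1,f_2): lcm = xy^{2}. S = -\tfrac{1}{4}x - \tfrac{11}{5}y^{4}.
  reduce S modulo (f_1, f_2):
  remainder -\tfrac{11}{5}y^{4} - \tfrac{11}{20}y^{2} ≠ 0; add g_3 = -\tfrac{11}{5}y^{4} - \tfrac{11}{20}y^{2} to the basis.

The other S-polynomials (S(f_1,g_3), S(f_2,g_3)) all reduce to 0 modulo the current basis, so we have a Gröbner basis.
Inter-reduce: drop elements whose leading term is divisible by another's, tail-reduce, and make monic.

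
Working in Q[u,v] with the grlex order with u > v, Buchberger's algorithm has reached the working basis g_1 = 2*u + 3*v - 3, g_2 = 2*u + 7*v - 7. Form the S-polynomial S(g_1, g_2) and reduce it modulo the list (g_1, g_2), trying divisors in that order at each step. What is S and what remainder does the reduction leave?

S(g_1, g_2) = -2*v + 2; remainder on division = -2*v + 2.

lcm(LM(g_1), LM(g_2)) = u.
S = (lcm/LT(g_1))·g_1 − (lcm/LT(g_2))·g_2 = -2*v + 2.
Reduce S modulo (g_1, g_2) in that order:
  leading term v: no divisor's leading term divides it; move -2*v to the remainder.
  leading term 1: no divisor's leading term divides it; move 2 to the remainder.
The remainder -2*v + 2 is nonzero, so it would be added as the next basis element.
An S-polynomial is built so that the two leading terms cancel; whether anything survives reduction is exactly the Gröbner-basis criterion.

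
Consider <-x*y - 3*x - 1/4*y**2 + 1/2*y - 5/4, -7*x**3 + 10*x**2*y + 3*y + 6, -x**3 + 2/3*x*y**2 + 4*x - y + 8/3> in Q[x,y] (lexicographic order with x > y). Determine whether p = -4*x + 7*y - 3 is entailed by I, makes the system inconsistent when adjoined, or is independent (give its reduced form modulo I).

Adjoining -4*x + 7*y - 3 makes the ideal the whole ring: the system is inconsistent.

First compute the reduced Gröbner basis of I by Buchberger's algorithm.
f_1 = -x*y - 3*x - 1/4*y**2 + 1/2*y - 5/4, LT = x*y.
f_2 = -7*x**3 + 10*x**2*y + 3*y + 6, LT = x**3.
f_3 = -x**3 + 2/3*x*y**2 + 4*x - y + 8/3, LT = x**3.

S(f_1,f_2): lcm = x**3*y. S = 3*x**3 + 47/28*x**2*y**2 - 1/2*x**2*y + 5/4*x**2 + 3/7*y**2 + 6/7*y.
  reduce S modulo (f_1, f_2, f_3):
  remainder 5*x**2 + 220/7*x + 47/448*y**4 - 13/16*y**3 + 1041/224*y**2 - 655/112*y + 961/64 ≠ 0; add h_4 = 5*x**2 + 220/7*x + 47/448*y**4 - 13/16*y**3 + 1041/224*y**2 - 655/112*y + 961/64 to the basis.

S(f_1,f_3): lcm = x**3*y. S = 3*x**3 + 1/4*x**2*y**2 - 1/2*x**2*y + 5/4*x**2 + 2/3*x*y**3 + 4*x*y - y**2 + 8/3*y.
  reduce S modulo (f_1, f_2, f_3, h_4):
  remainder 390/49*x + 65/4704*y**4 - 61/168*y**3 + 2795/2352*y**2 + 4813/1176*y + 2349/224 ≠ 0; add h_5 = 390/49*x + 65/4704*y**4 - 61/168*y**3 + 2795/2352*y**2 + 4813/1176*y + 2349/224 to the basis.

S(f_2,f_3): lcm = x**3. S = -10/7*x**2*y + 2/3*x*y**2 + 4*x - 10/7*y + 38/21.
  reduce S modulo (f_1, f_2, f_3, h_4, h_5):
  remainder -7/96*y**4 - 1/156*y**3 - 17/16*y**2 + 425/78*y + 8209/1248 ≠ 0; add h_6 = -7/96*y**4 - 1/156*y**3 - 17/16*y**2 + 425/78*y + 8209/1248 to the basis.

S(f_1,h_4): lcm = x**2*y. S = 3*x**2 + 1/4*x*y**2 - 95/14*x*y + 5/4*x - 47/2240*y**5 + 13/80*y**4 - 1041/1120*y**3 + 131/112*y**2 - 961/320*y.
  reduce S modulo (f_1, f_2, f_3, h_4, h_5, h_6):
  remainder 11072/521703*y**3 - 131440/40131*y**2 - 579104/521703*y + 1140688/521703 ≠ 0; add h_7 = 11072/521703*y**3 - 131440/40131*y**2 - 579104/521703*y + 1140688/521703 to the basis.

S(f_2,h_5): lcm = x**3. S = -1/576*x**2*y**4 + 427/9360*x**2*y**3 - 43/288*x**2*y**2 - 127291/65520*x**2*y - 5481/4160*x**2 - 3/7*y - 6/7.
  reduce S modulo (f_1, f_2, f_3, h_4, h_5, h_6, h_7):
  remainder -171274453/6477120*y**2 - 429715703/113349600*y + 5135174449/226699200 ≠ 0; add h_8 = -171274453/6477120*y**2 - 429715703/113349600*y + 5135174449/226699200 to the basis.

S(h_4,h_5): lcm = x**2. S = -1/576*x*y**4 + 427/9360*x*y**3 - 43/288*x*y**2 - 4813/9360*x*y + 144673/29120*x + 47/2240*y**4 - 13/80*y**3 + 1041/1120*y**2 - 131/112*y + 961/320.
  reduce S modulo (f_1, f_2, f_3, h_4, h_5, h_6, h_7, h_8):
  remainder 43180614993/55664197225*y + 43180614993/55664197225 ≠ 0; add h_9 = 43180614993/55664197225*y + 43180614993/55664197225 to the basis.

The other S-polynomials (S(f_2,h_4), S(f_3,h_4), S(f_1,h_5), S(f_3,h_5), S(f_1,h_6), S(f_2,h_6), S(f_3,h_6), S(h_4,h_6), S(h_5,h_6), S(f_1,h_7), S(f_2,h_7), S(f_3,h_7), S(h_4,h_7), S(h_5,h_7), S(h_6,h_7), S(f_1,h_8), S(f_2,h_8), S(f_3,h_8), S(h_4,h_8), S(h_5,h_8), S(h_6,h_8), S(h_7,h_8), S(f_1,h_9), S(f_2,h_9), S(f_3,h_9), S(h_4,h_9), S(h_5,h_9), S(h_6,h_9), S(h_7,h_9), S(h_8,h_9)) all reduce to 0 modulo the current basis, so we have a Gröbner basis.
Inter-reduce: drop elements whose leading term is divisible by another's, tail-reduce, and make monic.
Reduced Gröbner basis: {x + 1, y + 1}.
Label its elements g_1 = x + 1, g_2 = y + 1.

Reduce p = -4*x + 7*y - 3 modulo G:
  leading term x: subtract (-4)·g_1 from -4*x + 7*y - 3 → 7*y + 1
  leading term y: subtract (7)·g_2 from 7*y + 1 → -6
  leading term 1: no divisor's leading term divides it; move -6 to the remainder.
  normal form = -6.
The normal form is nonzero, so p ∉ I. Since p minus its normal form lies in I, I + (p) = I + (r) where r = -6; decide whether this ideal is the whole ring.
Here r = -6 is a nonzero constant, hence a unit: 1 ∈ I + (p), the Gröbner basis of I + (p) is {1}, and the enlarged system has no common solution — adjoining p is inconsistent.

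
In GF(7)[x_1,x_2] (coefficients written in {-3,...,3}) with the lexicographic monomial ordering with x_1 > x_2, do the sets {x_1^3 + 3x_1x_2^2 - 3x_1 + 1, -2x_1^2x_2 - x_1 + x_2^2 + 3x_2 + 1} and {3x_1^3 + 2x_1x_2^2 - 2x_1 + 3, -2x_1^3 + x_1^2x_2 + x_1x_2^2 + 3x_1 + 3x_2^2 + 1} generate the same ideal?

No, the ideals differ.

For a fixed monomial order, each ideal has a unique reduced Gröbner basis; comparing bases decides equality.
Buchberger on the first generating set:
f_1 = x_1^3 + 3x_1x_2^2 - 3x_1 + 1, LT = x_1^3.
f_2 = -2x_1^2x_2 - x_1 + x_2^2 + 3x_2 + 1, LT = x_1^2x_2.

S(f_1,f_2): lcm = x_1^3x_2. S = 3x_1^2 + 3x_1x_2^3 - 3x_1x_2^2 + 2x_1x_2 - 3x_1 + x_2.
  reduce S modulo (f_1, f_2):
  remainder 3x_1^2 + 3x_1x_2^3 - 3x_1x_2^2 + 2x_1x_2 - 3x_1 + x_2 ≠ 0; add g_3 = 3x_1^2 + 3x_1x_2^3 - 3x_1x_2^2 + 2x_1x_2 - 3x_1 + x_2 to the basis.

S(f_1,g_3): lcm = x_1^3. S = -x_1^2x_2^3 + x_1^2x_2^2 - 3x_1^2x_2 + x_1^2 + 3x_1x_2^2 + 2x_1x_2 - 3x_1 + 1.
  reduce S modulo (f_1, f_2, g_3):
  remainder -x_1x_2^3 + x_1x_2^2 + 2x_1x_2 + 3x_1 + 3x_2^4 - x_2^3 + 3x_2^2 - 2x_2 + 3 ≠ 0; add g_4 = -x_1x_2^3 + x_1x_2^2 + 2x_1x_2 + 3x_1 + 3x_2^4 - x_2^3 + 3x_2^2 - 2x_2 + 3 to the basis.

S(f_2,g_3): lcm = x_1^2x_2. S = -x_1x_2^4 + x_1x_2^3 - 3x_1x_2^2 + x_1x_2 - 3x_1 - 2x_2^2 + 2x_2 + 3.
  reduce S modulo (f_1, f_2, g_3, g_4):
  remainder 2x_1x_2^2 - 2x_1x_2 - 3x_1 - 3x_2^5 + x_2^4 - 3x_2^3 - x_2 + 3 ≠ 0; add g_5 = 2x_1x_2^2 - 2x_1x_2 - 3x_1 - 3x_2^5 + x_2^4 - 3x_2^3 - x_2 + 3 to the basis.

S(f_1,g_4): lcm = x_1^3x_2^3. S = x_1^3x_2^2 + 2x_1^3x_2 + 3x_1^3 + 3x_1^2x_2^4 - x_1^2x_2^3 + 3x_1^2x_2^2 - 2x_1^2x_2 + 3x_1^2 + 3x_1x_2^5 - 3x_1x_2^3 + x_2^3.
  reduce S modulo (f_1, f_2, g_3, g_4, g_5):
  remainder -3x_1x_2 + 3x_1 + 2x_2^6 - 3x_2^5 - 2x_2^4 - x_2^3 - x_2^2 + 3x_2 + 3 ≠ 0; add g_6 = -3x_1x_2 + 3x_1 + 2x_2^6 - 3x_2^5 - 2x_2^4 - x_2^3 - x_2^2 + 3x_2 + 3 to the basis.

S(g_3,g_4): lcm = x_1^2x_2^3. S = x_1^2x_2^2 + 2x_1^2x_2 + 3x_1^2 + x_1x_2^6 - x_1x_2^5 - x_1x_2^4 - 2x_1x_2^3 + 3x_1x_2^2 - 2x_1x_2 + 3x_1 - 2x_2^4.
  reduce S modulo (f_1, f_2, g_3, g_4, g_5, g_6):
  remainder 2x_1 + 3x_2^7 - x_2^6 - x_2^5 - x_2^4 - 3x_2^3 + x_2^2 - 3x_2 - 2 ≠ 0; add g_7 = 2x_1 + 3x_2^7 - x_2^6 - x_2^5 - x_2^4 - 3x_2^3 + x_2^2 - 3x_2 - 2 to the basis.

S(g_4,g_6): lcm = x_1x_2^3. S = -2x_1x_2 - 3x_1 + 3x_2^8 - x_2^7 - 3x_2^6 + 2x_2^5 - x_2^4 + 2x_2^3 - 2x_2^2 + 2x_2 - 3.
  reduce S modulo (f_1, f_2, g_3, g_4, g_5, g_6, g_7):
  remainder 3x_2^8 + 3x_2^7 - x_2^6 - 2x_2^5 - x_2^4 + x_2^3 + 3x_2 - 3 ≠ 0; add g_8 = 3x_2^8 + 3x_2^7 - x_2^6 - 2x_2^5 - x_2^4 + x_2^3 + 3x_2 - 3 to the basis.

The other S-polynomials (S(f_2,g_4), S(f_1,g_5), S(f_2,g_5), S(g_3,g_5), S(g_4,g_5), S(f_1,g_6), S(f_2,g_6), S(g_3,g_6), S(g_5,g_6), S(f_1,g_7), S(f_2,g_7), S(g_3,g_7), S(g_4,g_7), S(g_5,g_7), S(g_6,g_7), S(f_1,g_8), S(f_2,g_8), S(g_3,g_8), S(g_4,g_8), S(g_5,g_8), S(g_6,g_8), S(g_7,g_8)) all reduce to 0 modulo the current basis, so we have a Gröbner basis.
Inter-reduce: drop elements whose leading term is divisible by another's, tail-reduce, and make monic.
Reduced Gröbner basis: {x_1 - 2x_2^7 + 3x_2^6 + 3x_2^5 + 3x_2^4 + 2x_2^3 - 3x_2^2 + 2x_2 - 1, x_2^8 + x_2^7 + 2x_2^6 - 3x_2^5 + 2x_2^4 - 2x_2^3 + x_2 - 1}.

Buchberger on the second generating set:
h_1 = 3x_1^3 + 2x_1x_2^2 - 2x_1 + 3, LT = x_1^3.
h_2 = -2x_1^3 + x_1^2x_2 + x_1x_2^2 + 3x_1 + 3x_2^2 + 1, LT = x_1^3.

S(h_1,h_2): lcm = x_1^3. S = -3x_1^2x_2 + 2x_1 - 2x_2^2 - 2.
  reduce S modulo (h_1, h_2):
  remainder -3x_1^2x_2 + 2x_1 - 2x_2^2 - 2 ≠ 0; add k_3 = -3x_1^2x_2 + 2x_1 - 2x_2^2 - 2 to the basis.

S(h_1,k_3): lcm = x_1^3x_2. S = 3x_1^2 + 3x_1x_2^3 - 3x_1x_2^2 - 3x_1x_2 - 3x_1 + x_2.
  reduce S modulo (h_1, h_2, k_3):
  remainder 3x_1^2 + 3x_1x_2^3 - 3x_1x_2^2 - 3x_1x_2 - 3x_1 + x_2 ≠ 0; add k_4 = 3x_1^2 + 3x_1x_2^3 - 3x_1x_2^2 - 3x_1x_2 - 3x_1 + x_2 to the basis.

S(h_1,k_4): lcm = x_1^3. S = -x_1^2x_2^3 + x_1^2x_2^2 + x_1^2x_2 + x_1^2 + 3x_1x_2^2 + 2x_1x_2 - 3x_1 + 1.
  reduce S modulo (h_1, h_2, k_3, k_4):
  remainder -x_1x_2^3 + x_1x_2^2 - x_1x_2 + x_1 + 3x_2^4 - 3x_2^3 - x_2 - 2 ≠ 0; add k_5 = -x_1x_2^3 + x_1x_2^2 - x_1x_2 + x_1 + 3x_2^4 - 3x_2^3 - x_2 - 2 to the basis.

S(k_3,k_4): lcm = x_1^2x_2. S = -x_1x_2^4 + x_1x_2^3 + x_1x_2^2 + x_1x_2 - 3x_1 - 2x_2^2 + 3.
  reduce S modulo (h_1, h_2, k_3, k_4, k_5):
  remainder 2x_1x_2^2 - 3x_1 - 3x_2^5 + 3x_2^4 - x_2^2 + 2x_2 + 3 ≠ 0; add k_6 = 2x_1x_2^2 - 3x_1 - 3x_2^5 + 3x_2^4 - x_2^2 + 2x_2 + 3 to the basis.

S(h_1,k_5): lcm = x_1^3x_2^3. S = x_1^3x_2^2 - x_1^3x_2 + x_1^3 + 3x_1^2x_2^4 - 3x_1^2x_2^3 - x_1^2x_2 - 2x_1^2 + 3x_1x_2^5 - 3x_1x_2^3 + x_2^3.
  reduce S modulo (h_1, h_2, k_3, k_4, k_5, k_6):
  remainder x_1x_2 - x_1 + 2x_2^6 + 3x_2^5 - 2x_2^4 - 2x_2^2 + 3x_2 ≠ 0; add k_7 = x_1x_2 - x_1 + 2x_2^6 + 3x_2^5 - 2x_2^4 - 2x_2^2 + 3x_2 to the basis.

S(k_4,k_5): lcm = x_1^2x_2^3. S = x_1^2x_2^2 - x_1^2x_2 + x_1^2 + x_1x_2^6 - x_1x_2^5 + 2x_1x_2^4 + 3x_1x_2^3 - x_1x_2 - 2x_1 - 2x_2^4.
  reduce S modulo (h_1, h_2, k_3, k_4, k_5, k_6, k_7):
  remainder -x_1 + 3x_2^7 - 3x_2^6 + 2x_2^5 - 3x_2^3 - 3x_2^2 + 3x_2 + 3 ≠ 0; add k_8 = -x_1 + 3x_2^7 - 3x_2^6 + 2x_2^5 - 3x_2^3 - 3x_2^2 + 3x_2 + 3 to the basis.

S(k_5,k_7): lcm = x_1x_2^3. S = x_1x_2 - x_1 - 2x_2^8 - 3x_2^7 + 2x_2^6 - x_2^4 + x_2 + 2.
  reduce S modulo (h_1, h_2, k_3, k_4, k_5, k_6, k_7, k_8):
  remainder -2x_2^8 - 3x_2^7 - 3x_2^5 + x_2^4 + 2x_2^2 - 2x_2 + 2 ≠ 0; add k_9 = -2x_2^8 - 3x_2^7 - 3x_2^5 + x_2^4 + 2x_2^2 - 2x_2 + 2 to the basis.

The other S-polynomials (S(h_2,k_3), S(h_2,k_4), S(h_2,k_5), S(k_3,k_5), S(h_1,k_6), S(h_2,k_6), S(k_3,k_6), S(k_4,k_6), S(k_5,k_6), S(h_1,k_7), S(h_2,k_7), S(k_3,k_7), S(k_4,k_7), S(k_6,k_7), S(h_1,k_8), S(h_2,k_8), S(k_3,k_8), S(k_4,k_8), S(k_5,k_8), S(k_6,k_8), S(k_7,k_8), S(h_1,k_9), S(h_2,k_9), S(k_3,k_9), S(k_4,k_9), S(k_5,k_9), S(k_6,k_9), S(k_7,k_9), S(k_8,k_9)) all reduce to 0 modulo the current basis, so we have a Gröbner basis.
Inter-reduce: drop elements whose leading term is divisible by another's, tail-reduce, and make monic.
Reduced Gröbner basis: {x_1 - 3x_2^7 + 3x_2^6 - 2x_2^5 + 3x_2^3 + 3x_2^2 - 3x_2 - 3, x_2^8 - 2x_2^7 - 2x_2^5 + 3x_2^4 - x_2^2 + x_2 - 1}.

Since the reduced bases disagree, the two ideals are not the same.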